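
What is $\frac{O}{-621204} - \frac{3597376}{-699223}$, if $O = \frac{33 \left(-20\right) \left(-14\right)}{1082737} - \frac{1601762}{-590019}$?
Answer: $\frac{31034935699192244855995}{6032274450954781438206} \approx 5.1448$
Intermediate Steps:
$O = \frac{1739738758154}{638835402003}$ ($O = \left(-660\right) \left(-14\right) \frac{1}{1082737} - - \frac{1601762}{590019} = 9240 \cdot \frac{1}{1082737} + \frac{1601762}{590019} = \frac{9240}{1082737} + \frac{1601762}{590019} = \frac{1739738758154}{638835402003} \approx 2.7233$)
$\frac{O}{-621204} - \frac{3597376}{-699223} = \frac{1739738758154}{638835402003 \left(-621204\right)} - \frac{3597376}{-699223} = \frac{1739738758154}{638835402003} \left(- \frac{1}{621204}\right) - - \frac{3597376}{699223} = - \frac{869869379077}{198423553532935806} + \frac{3597376}{699223} = \frac{31034935699192244855995}{6032274450954781438206}$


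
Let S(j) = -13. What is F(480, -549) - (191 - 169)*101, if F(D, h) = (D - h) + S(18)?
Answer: -1206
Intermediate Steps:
F(D, h) = -13 + D - h (F(D, h) = (D - h) - 13 = -13 + D - h)
F(480, -549) - (191 - 169)*101 = (-13 + 480 - 1*(-549)) - (191 - 169)*101 = (-13 + 480 + 549) - 22*101 = 1016 - 1*2222 = 1016 - 2222 = -1206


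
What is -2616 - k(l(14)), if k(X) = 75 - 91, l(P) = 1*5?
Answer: -2600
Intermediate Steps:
l(P) = 5
k(X) = -16
-2616 - k(l(14)) = -2616 - 1*(-16) = -2616 + 16 = -2600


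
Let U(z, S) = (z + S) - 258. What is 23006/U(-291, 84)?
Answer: -23006/465 ≈ -49.475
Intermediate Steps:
U(z, S) = -258 + S + z (U(z, S) = (S + z) - 258 = -258 + S + z)
23006/U(-291, 84) = 23006/(-258 + 84 - 291) = 23006/(-465) = 23006*(-1/465) = -23006/465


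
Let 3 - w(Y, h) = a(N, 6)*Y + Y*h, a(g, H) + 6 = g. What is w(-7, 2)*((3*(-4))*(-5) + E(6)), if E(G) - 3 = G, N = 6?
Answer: 1173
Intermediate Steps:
E(G) = 3 + G
a(g, H) = -6 + g
w(Y, h) = 3 - Y*h (w(Y, h) = 3 - ((-6 + 6)*Y + Y*h) = 3 - (0*Y + Y*h) = 3 - (0 + Y*h) = 3 - Y*h)
w(-7, 2)*((3*(-4))*(-5) + E(6)) = (3 - 1*(-7)*2)*((3*(-4))*(-5) + (3 + 6)) = (3 + 14)*(-12*(-5) + 9) = 17*(60 + 9) = 17*69 = 1173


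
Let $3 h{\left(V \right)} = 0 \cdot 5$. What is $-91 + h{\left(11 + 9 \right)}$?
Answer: $-91$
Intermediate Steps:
$h{\left(V \right)} = 0$ ($h{\left(V \right)} = \frac{0 \cdot 5}{3} = \frac{1}{3} \cdot 0 = 0$)
$-91 + h{\left(11 + 9 \right)} = -91 + 0 = -91$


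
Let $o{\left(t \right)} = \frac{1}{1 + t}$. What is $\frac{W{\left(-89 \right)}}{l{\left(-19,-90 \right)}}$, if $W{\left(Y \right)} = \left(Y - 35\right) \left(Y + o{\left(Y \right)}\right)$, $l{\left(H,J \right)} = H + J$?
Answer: $- \frac{242823}{2398} \approx -101.26$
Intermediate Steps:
$W{\left(Y \right)} = \left(-35 + Y\right) \left(Y + \frac{1}{1 + Y}\right)$ ($W{\left(Y \right)} = \left(Y - 35\right) \left(Y + \frac{1}{1 + Y}\right) = \left(-35 + Y\right) \left(Y + \frac{1}{1 + Y}\right)$)
$\frac{W{\left(-89 \right)}}{l{\left(-19,-90 \right)}} = \frac{\frac{1}{1 - 89} \left(-35 - 89 - 89 \left(1 - 89\right) \left(-35 - 89\right)\right)}{-19 - 90} = \frac{\frac{1}{-88} \left(-35 - 89 - \left(-7832\right) \left(-124\right)\right)}{-109} = - \frac{-35 - 89 - 971168}{88} \left(- \frac{1}{109}\right) = \left(- \frac{1}{88}\right) \left(-971292\right) \left(- \frac{1}{109}\right) = \frac{242823}{22} \left(- \frac{1}{109}\right) = - \frac{242823}{2398}$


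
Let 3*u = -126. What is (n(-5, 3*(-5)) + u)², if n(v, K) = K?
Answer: 3249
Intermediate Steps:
u = -42 (u = (⅓)*(-126) = -42)
(n(-5, 3*(-5)) + u)² = (3*(-5) - 42)² = (-15 - 42)² = (-57)² = 3249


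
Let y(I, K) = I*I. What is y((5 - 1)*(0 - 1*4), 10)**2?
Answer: 65536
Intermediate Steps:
y(I, K) = I**2
y((5 - 1)*(0 - 1*4), 10)**2 = (((5 - 1)*(0 - 1*4))**2)**2 = ((4*(0 - 4))**2)**2 = ((4*(-4))**2)**2 = ((-16)**2)**2 = 256**2 = 65536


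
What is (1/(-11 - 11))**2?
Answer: 1/484 ≈ 0.0020661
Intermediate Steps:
(1/(-11 - 11))**2 = (1/(-22))**2 = (-1/22)**2 = 1/484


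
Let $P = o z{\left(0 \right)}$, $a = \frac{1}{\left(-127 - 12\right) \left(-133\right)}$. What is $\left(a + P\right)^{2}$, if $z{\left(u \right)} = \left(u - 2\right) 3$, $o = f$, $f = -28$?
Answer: $\frac{9646099237489}{341769169} \approx 28224.0$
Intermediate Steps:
$o = -28$
$z{\left(u \right)} = -6 + 3 u$ ($z{\left(u \right)} = \left(-2 + u\right) 3 = -6 + 3 u$)
$a = \frac{1}{18487}$ ($a = \frac{1}{-139} \left(- \frac{1}{133}\right) = \left(- \frac{1}{139}\right) \left(- \frac{1}{133}\right) = \frac{1}{18487} \approx 5.4092 \cdot 10^{-5}$)
$P = 168$ ($P = - 28 \left(-6 + 3 \cdot 0\right) = - 28 \left(-6 + 0\right) = \left(-28\right) \left(-6\right) = 168$)
$\left(a + P\right)^{2} = \left(\frac{1}{18487} + 168\right)^{2} = \left(\frac{3105817}{18487}\right)^{2} = \frac{9646099237489}{341769169}$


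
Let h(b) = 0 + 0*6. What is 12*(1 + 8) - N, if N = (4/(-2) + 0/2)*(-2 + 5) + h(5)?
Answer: 114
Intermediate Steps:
h(b) = 0 (h(b) = 0 + 0 = 0)
N = -6 (N = (4/(-2) + 0/2)*(-2 + 5) + 0 = (4*(-½) + 0*(½))*3 + 0 = (-2 + 0)*3 + 0 = -2*3 + 0 = -6 + 0 = -6)
12*(1 + 8) - N = 12*(1 + 8) - 1*(-6) = 12*9 + 6 = 108 + 6 = 114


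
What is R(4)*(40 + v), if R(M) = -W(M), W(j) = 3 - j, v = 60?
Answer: 100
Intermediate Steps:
R(M) = -3 + M (R(M) = -(3 - M) = -3 + M)
R(4)*(40 + v) = (-3 + 4)*(40 + 60) = 1*100 = 100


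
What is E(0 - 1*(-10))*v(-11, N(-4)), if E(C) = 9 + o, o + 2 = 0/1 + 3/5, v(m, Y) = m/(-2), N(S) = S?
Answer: 209/5 ≈ 41.800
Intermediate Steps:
v(m, Y) = -m/2 (v(m, Y) = m*(-½) = -m/2)
o = -7/5 (o = -2 + (0/1 + 3/5) = -2 + (0*1 + 3*(⅕)) = -2 + (0 + ⅗) = -2 + ⅗ = -7/5 ≈ -1.4000)
E(C) = 38/5 (E(C) = 9 - 7/5 = 38/5)
E(0 - 1*(-10))*v(-11, N(-4)) = 38*(-½*(-11))/5 = (38/5)*(11/2) = 209/5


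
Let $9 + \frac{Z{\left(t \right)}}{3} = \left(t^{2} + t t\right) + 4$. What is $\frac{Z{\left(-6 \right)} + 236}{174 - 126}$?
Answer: $\frac{437}{48} \approx 9.1042$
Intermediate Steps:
$Z{\left(t \right)} = -15 + 6 t^{2}$ ($Z{\left(t \right)} = -27 + 3 \left(\left(t^{2} + t t\right) + 4\right) = -27 + 3 \left(\left(t^{2} + t^{2}\right) + 4\right) = -27 + 3 \left(2 t^{2} + 4\right) = -27 + 3 \left(4 + 2 t^{2}\right) = -27 + \left(12 + 6 t^{2}\right) = -15 + 6 t^{2}$)
$\frac{Z{\left(-6 \right)} + 236}{174 - 126} = \frac{\left(-15 + 6 \left(-6\right)^{2}\right) + 236}{174 - 126} = \frac{\left(-15 + 6 \cdot 36\right) + 236}{48} = \left(\left(-15 + 216\right) + 236\right) \frac{1}{48} = \left(201 + 236\right) \frac{1}{48} = 437 \cdot \frac{1}{48} = \frac{437}{48}$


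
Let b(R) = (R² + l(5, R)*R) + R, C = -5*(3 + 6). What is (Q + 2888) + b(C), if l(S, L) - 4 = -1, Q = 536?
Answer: 5269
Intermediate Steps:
C = -45 (C = -5*9 = -45)
l(S, L) = 3 (l(S, L) = 4 - 1 = 3)
b(R) = R² + 4*R (b(R) = (R² + 3*R) + R = R² + 4*R)
(Q + 2888) + b(C) = (536 + 2888) - 45*(4 - 45) = 3424 - 45*(-41) = 3424 + 1845 = 5269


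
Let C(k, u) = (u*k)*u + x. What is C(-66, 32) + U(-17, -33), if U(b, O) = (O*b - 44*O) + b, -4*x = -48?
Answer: -65576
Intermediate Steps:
x = 12 (x = -1/4*(-48) = 12)
C(k, u) = 12 + k*u**2 (C(k, u) = (u*k)*u + 12 = (k*u)*u + 12 = k*u**2 + 12 = 12 + k*u**2)
U(b, O) = b - 44*O + O*b (U(b, O) = (-44*O + O*b) + b = b - 44*O + O*b)
C(-66, 32) + U(-17, -33) = (12 - 66*32**2) + (-17 - 44*(-33) - 33*(-17)) = (12 - 66*1024) + (-17 + 1452 + 561) = (12 - 67584) + 1996 = -67572 + 1996 = -65576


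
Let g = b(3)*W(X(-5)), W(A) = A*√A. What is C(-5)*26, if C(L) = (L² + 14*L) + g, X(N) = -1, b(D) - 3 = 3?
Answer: -1170 - 156*I ≈ -1170.0 - 156.0*I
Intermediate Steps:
b(D) = 6 (b(D) = 3 + 3 = 6)
W(A) = A^(3/2)
g = -6*I (g = 6*(-1)^(3/2) = 6*(-I) = -6*I ≈ -6.0*I)
C(L) = L² - 6*I + 14*L (C(L) = (L² + 14*L) - 6*I = L² - 6*I + 14*L)
C(-5)*26 = ((-5)² - 6*I + 14*(-5))*26 = (25 - 6*I - 70)*26 = (-45 - 6*I)*26 = -1170 - 156*I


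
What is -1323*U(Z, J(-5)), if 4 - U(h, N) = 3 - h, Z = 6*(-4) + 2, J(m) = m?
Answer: 27783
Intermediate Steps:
Z = -22 (Z = -24 + 2 = -22)
U(h, N) = 1 + h (U(h, N) = 4 - (3 - h) = 4 + (-3 + h) = 1 + h)
-1323*U(Z, J(-5)) = -1323*(1 - 22) = -1323*(-21) = 27783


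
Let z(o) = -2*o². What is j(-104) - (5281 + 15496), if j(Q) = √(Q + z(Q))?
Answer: -20777 + 2*I*√5434 ≈ -20777.0 + 147.43*I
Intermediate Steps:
j(Q) = √(Q - 2*Q²)
j(-104) - (5281 + 15496) = √(-104*(1 - 2*(-104))) - (5281 + 15496) = √(-104*(1 + 208)) - 1*20777 = √(-104*209) - 20777 = √(-21736) - 20777 = 2*I*√5434 - 20777 = -20777 + 2*I*√5434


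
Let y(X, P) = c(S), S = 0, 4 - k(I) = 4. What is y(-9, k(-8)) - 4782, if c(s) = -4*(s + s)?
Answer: -4782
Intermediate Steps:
k(I) = 0 (k(I) = 4 - 1*4 = 4 - 4 = 0)
c(s) = -8*s
y(X, P) = 0 (y(X, P) = -8*0 = 0)
y(-9, k(-8)) - 4782 = 0 - 4782 = -4782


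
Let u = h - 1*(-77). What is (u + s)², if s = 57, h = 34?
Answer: 28224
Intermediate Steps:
u = 111 (u = 34 - 1*(-77) = 34 + 77 = 111)
(u + s)² = (111 + 57)² = 168² = 28224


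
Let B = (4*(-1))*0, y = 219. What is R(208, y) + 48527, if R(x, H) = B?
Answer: 48527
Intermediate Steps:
B = 0 (B = -4*0 = 0)
R(x, H) = 0
R(208, y) + 48527 = 0 + 48527 = 48527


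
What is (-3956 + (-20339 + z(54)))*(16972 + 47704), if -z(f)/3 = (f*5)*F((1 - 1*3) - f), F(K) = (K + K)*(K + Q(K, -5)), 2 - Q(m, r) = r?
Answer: -289074232700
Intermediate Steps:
Q(m, r) = 2 - r
F(K) = 2*K*(7 + K) (F(K) = (K + K)*(K + (2 - 1*(-5))) = (2*K)*(K + (2 + 5)) = (2*K)*(K + 7) = (2*K)*(7 + K) = 2*K*(7 + K))
z(f) = -30*f*(-2 - f)*(5 - f) (z(f) = -3*f*5*2*((1 - 1*3) - f)*(7 + ((1 - 1*3) - f)) = -3*5*f*2*((1 - 3) - f)*(7 + ((1 - 3) - f)) = -3*5*f*2*(-2 - f)*(7 + (-2 - f)) = -3*5*f*2*(-2 - f)*(5 - f) = -30*f*(-2 - f)*(5 - f))
(-3956 + (-20339 + z(54)))*(16972 + 47704) = (-3956 + (-20339 - 30*54*(-5 + 54)*(2 + 54)))*(16972 + 47704) = (-3956 + (-20339 - 30*54*49*56))*64676 = (-3956 + (-20339 - 4445280))*64676 = (-3956 - 4465619)*64676 = -4469575*64676 = -289074232700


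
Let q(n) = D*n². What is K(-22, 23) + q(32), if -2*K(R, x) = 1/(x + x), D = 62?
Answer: 5840895/92 ≈ 63488.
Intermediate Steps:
K(R, x) = -1/(4*x) (K(R, x) = -1/(2*(x + x)) = -1/(2*x)/2 = -1/(4*x))
q(n) = 62*n²
K(-22, 23) + q(32) = -¼/23 + 62*32² = -¼*1/23 + 62*1024 = -1/92 + 63488 = 5840895/92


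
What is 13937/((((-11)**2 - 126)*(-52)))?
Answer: 13937/260 ≈ 53.604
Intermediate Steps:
13937/((((-11)**2 - 126)*(-52))) = 13937/(((121 - 126)*(-52))) = 13937/((-5*(-52))) = 13937/260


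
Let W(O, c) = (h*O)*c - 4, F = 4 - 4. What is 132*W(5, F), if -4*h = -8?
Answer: -528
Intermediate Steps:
h = 2 (h = -1/4*(-8) = 2)
F = 0
W(O, c) = -4 + 2*O*c (W(O, c) = (2*O)*c - 4 = 2*O*c - 4 = -4 + 2*O*c)
132*W(5, F) = 132*(-4 + 2*5*0) = 132*(-4 + 0) = 132*(-4) = -528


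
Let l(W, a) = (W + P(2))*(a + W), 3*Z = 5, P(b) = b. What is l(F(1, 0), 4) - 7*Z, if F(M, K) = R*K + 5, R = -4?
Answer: 154/3 ≈ 51.333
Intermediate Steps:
F(M, K) = 5 - 4*K (F(M, K) = -4*K + 5 = 5 - 4*K)
Z = 5/3 (Z = (1/3)*5 = 5/3 ≈ 1.6667)
l(W, a) = (2 + W)*(W + a) (l(W, a) = (W + 2)*(a + W) = (2 + W)*(W + a))
l(F(1, 0), 4) - 7*Z = ((5 - 4*0)**2 + 2*(5 - 4*0) + 2*4 + (5 - 4*0)*4) - 7*5/3 = ((5 + 0)**2 + 2*(5 + 0) + 8 + (5 + 0)*4) - 35/3 = (5**2 + 2*5 + 8 + 5*4) - 35/3 = (25 + 10 + 8 + 20) - 35/3 = 63 - 35/3 = 154/3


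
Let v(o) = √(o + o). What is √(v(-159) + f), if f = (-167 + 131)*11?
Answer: √(-396 + I*√318) ≈ 0.4479 + 19.905*I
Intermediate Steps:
v(o) = √2*√o (v(o) = √(2*o) = √2*√o)
f = -396 (f = -36*11 = -396)
√(v(-159) + f) = √(√2*√(-159) - 396) = √(√2*(I*√159) - 396) = √(I*√318 - 396) = √(-396 + I*√318)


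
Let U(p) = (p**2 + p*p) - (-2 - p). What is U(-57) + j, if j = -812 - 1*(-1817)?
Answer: 7448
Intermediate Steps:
j = 1005 (j = -812 + 1817 = 1005)
U(p) = 2 + p + 2*p**2 (U(p) = (p**2 + p**2) + (2 + p) = 2*p**2 + (2 + p) = 2 + p + 2*p**2)
U(-57) + j = (2 - 57 + 2*(-57)**2) + 1005 = (2 - 57 + 2*3249) + 1005 = (2 - 57 + 6498) + 1005 = 6443 + 1005 = 7448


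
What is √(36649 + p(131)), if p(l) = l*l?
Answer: √53810 ≈ 231.97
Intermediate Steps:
p(l) = l²
√(36649 + p(131)) = √(36649 + 131²) = √(36649 + 17161) = √53810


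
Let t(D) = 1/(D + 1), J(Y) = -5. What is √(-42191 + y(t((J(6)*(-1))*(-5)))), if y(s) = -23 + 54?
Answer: 4*I*√2635 ≈ 205.33*I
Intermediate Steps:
t(D) = 1/(1 + D)
y(s) = 31
√(-42191 + y(t((J(6)*(-1))*(-5)))) = √(-42191 + 31) = √(-42160) = 4*I*√2635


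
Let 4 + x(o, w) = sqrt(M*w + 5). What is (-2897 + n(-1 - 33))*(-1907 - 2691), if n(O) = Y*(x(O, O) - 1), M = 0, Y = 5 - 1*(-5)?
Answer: 13550306 - 45980*sqrt(5) ≈ 1.3447e+7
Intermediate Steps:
Y = 10 (Y = 5 + 5 = 10)
x(o, w) = -4 + sqrt(5) (x(o, w) = -4 + sqrt(0*w + 5) = -4 + sqrt(0 + 5) = -4 + sqrt(5))
n(O) = -50 + 10*sqrt(5) (n(O) = 10*((-4 + sqrt(5)) - 1) = 10*(-5 + sqrt(5)) = -50 + 10*sqrt(5))
(-2897 + n(-1 - 33))*(-1907 - 2691) = (-2897 + (-50 + 10*sqrt(5)))*(-1907 - 2691) = (-2947 + 10*sqrt(5))*(-4598) = 13550306 - 45980*sqrt(5)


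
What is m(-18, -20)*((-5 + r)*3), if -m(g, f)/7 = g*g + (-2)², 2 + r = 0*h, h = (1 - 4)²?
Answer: 48216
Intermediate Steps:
h = 9 (h = (-3)² = 9)
r = -2 (r = -2 + 0*9 = -2 + 0 = -2)
m(g, f) = -28 - 7*g² (m(g, f) = -7*(g*g + (-2)²) = -7*(g² + 4) = -7*(4 + g²) = -28 - 7*g²)
m(-18, -20)*((-5 + r)*3) = (-28 - 7*(-18)²)*((-5 - 2)*3) = (-28 - 7*324)*(-7*3) = (-28 - 2268)*(-21) = -2296*(-21) = 48216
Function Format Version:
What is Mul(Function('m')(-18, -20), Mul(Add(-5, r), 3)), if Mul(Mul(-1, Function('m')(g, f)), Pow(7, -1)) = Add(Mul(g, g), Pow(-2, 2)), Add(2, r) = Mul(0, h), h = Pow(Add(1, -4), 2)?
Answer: 48216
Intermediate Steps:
h = 9 (h = Pow(-3, 2) = 9)
r = -2 (r = Add(-2, Mul(0, 9)) = Add(-2, 0) = -2)
Function('m')(g, f) = Add(-28, Mul(-7, Pow(g, 2))) (Function('m')(g, f) = Mul(-7, Add(Mul(g, g), Pow(-2, 2))) = Mul(-7, Add(Pow(g, 2), 4)) = Mul(-7, Add(4, Pow(g, 2))) = Add(-28, Mul(-7, Pow(g, 2))))
Mul(Function('m')(-18, -20), Mul(Add(-5, r), 3)) = Mul(Add(-28, Mul(-7, Pow(-18, 2))), Mul(Add(-5, -2), 3)) = Mul(Add(-28, Mul(-7, 324)), Mul(-7, 3)) = Mul(Add(-28, -2268), -21) = Mul(-2296, -21) = 48216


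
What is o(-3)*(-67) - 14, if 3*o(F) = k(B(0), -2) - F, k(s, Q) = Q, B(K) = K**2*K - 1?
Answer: -109/3 ≈ -36.333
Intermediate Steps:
B(K) = -1 + K**3 (B(K) = K**3 - 1 = -1 + K**3)
o(F) = -2/3 - F/3 (o(F) = (-2 - F)/3 = -2/3 - F/3)
o(-3)*(-67) - 14 = (-2/3 - 1/3*(-3))*(-67) - 14 = (-2/3 + 1)*(-67) - 14 = (1/3)*(-67) - 14 = -67/3 - 14 = -109/3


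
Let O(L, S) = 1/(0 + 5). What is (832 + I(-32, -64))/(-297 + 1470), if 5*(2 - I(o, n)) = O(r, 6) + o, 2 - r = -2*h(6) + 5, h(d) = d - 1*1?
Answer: 7003/9775 ≈ 0.71642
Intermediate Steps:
h(d) = -1 + d (h(d) = d - 1 = -1 + d)
r = 7 (r = 2 - (-2*(-1 + 6) + 5) = 2 - (-2*5 + 5) = 2 - (-10 + 5) = 2 - 1*(-5) = 2 + 5 = 7)
O(L, S) = ⅕ (O(L, S) = 1/5 = ⅕)
I(o, n) = 49/25 - o/5 (I(o, n) = 2 - (⅕ + o)/5 = 2 + (-1/25 - o/5) = 49/25 - o/5)
(832 + I(-32, -64))/(-297 + 1470) = (832 + (49/25 - ⅕*(-32)))/(-297 + 1470) = (832 + (49/25 + 32/5))/1173 = (832 + 209/25)*(1/1173) = (21009/25)*(1/1173) = 7003/9775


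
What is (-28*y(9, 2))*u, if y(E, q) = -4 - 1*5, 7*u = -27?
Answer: -972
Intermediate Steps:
u = -27/7 (u = (⅐)*(-27) = -27/7 ≈ -3.8571)
y(E, q) = -9 (y(E, q) = -4 - 5 = -9)
(-28*y(9, 2))*u = -28*(-9)*(-27/7) = 252*(-27/7) = -972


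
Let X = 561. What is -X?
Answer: -561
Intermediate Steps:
-X = -1*561 = -561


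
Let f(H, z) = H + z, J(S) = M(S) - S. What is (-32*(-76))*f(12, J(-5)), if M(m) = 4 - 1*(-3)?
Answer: 58368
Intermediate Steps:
M(m) = 7 (M(m) = 4 + 3 = 7)
J(S) = 7 - S
(-32*(-76))*f(12, J(-5)) = (-32*(-76))*(12 + (7 - 1*(-5))) = 2432*(12 + (7 + 5)) = 2432*(12 + 12) = 2432*24 = 58368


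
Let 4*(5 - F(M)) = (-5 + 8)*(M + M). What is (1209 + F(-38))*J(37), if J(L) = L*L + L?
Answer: 1787026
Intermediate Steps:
F(M) = 5 - 3*M/2 (F(M) = 5 - (-5 + 8)*(M + M)/4 = 5 - 3*2*M/4 = 5 - 3*M/2)
J(L) = L + L**2 (J(L) = L**2 + L = L + L**2)
(1209 + F(-38))*J(37) = (1209 + (5 - 3/2*(-38)))*(37*(1 + 37)) = (1209 + (5 + 57))*(37*38) = (1209 + 62)*1406 = 1271*1406 = 1787026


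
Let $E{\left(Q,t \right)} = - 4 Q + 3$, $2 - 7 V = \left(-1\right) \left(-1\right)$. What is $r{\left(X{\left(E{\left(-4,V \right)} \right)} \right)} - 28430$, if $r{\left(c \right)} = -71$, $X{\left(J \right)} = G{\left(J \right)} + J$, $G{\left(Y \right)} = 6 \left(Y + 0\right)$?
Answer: $-28501$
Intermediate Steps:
$V = \frac{1}{7}$ ($V = \frac{2}{7} - \frac{\left(-1\right) \left(-1\right)}{7} = \frac{2}{7} - \frac{1}{7} = \frac{1}{7} \approx 0.14286$)
$E{\left(Q,t \right)} = 3 - 4 Q$
$G{\left(Y \right)} = 6 Y$
$X{\left(J \right)} = 7 J$ ($X{\left(J \right)} = 6 J + J = 7 J$)
$r{\left(X{\left(E{\left(-4,V \right)} \right)} \right)} - 28430 = -71 - 28430 = -28501$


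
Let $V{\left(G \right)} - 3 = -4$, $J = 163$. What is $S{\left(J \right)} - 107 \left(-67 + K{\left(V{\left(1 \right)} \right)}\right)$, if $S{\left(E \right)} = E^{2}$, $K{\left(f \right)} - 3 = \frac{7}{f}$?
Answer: $34166$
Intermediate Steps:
$V{\left(G \right)} = -1$ ($V{\left(G \right)} = 3 - 4 = -1$)
$K{\left(f \right)} = 3 + \frac{7}{f}$
$S{\left(J \right)} - 107 \left(-67 + K{\left(V{\left(1 \right)} \right)}\right) = 163^{2} - 107 \left(-67 + \left(3 + \frac{7}{-1}\right)\right) = 26569 - 107 \left(-67 + \left(3 + 7 \left(-1\right)\right)\right) = 26569 - 107 \left(-67 + \left(3 - 7\right)\right) = 26569 - 107 \left(-67 - 4\right) = 26569 - 107 \left(-71\right) = 26569 - -7597 = 26569 + 7597 = 34166$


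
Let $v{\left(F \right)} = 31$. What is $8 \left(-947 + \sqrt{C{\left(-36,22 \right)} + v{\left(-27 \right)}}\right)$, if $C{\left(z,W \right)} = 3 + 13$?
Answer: $-7576 + 8 \sqrt{47} \approx -7521.2$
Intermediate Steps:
$C{\left(z,W \right)} = 16$
$8 \left(-947 + \sqrt{C{\left(-36,22 \right)} + v{\left(-27 \right)}}\right) = 8 \left(-947 + \sqrt{16 + 31}\right) = 8 \left(-947 + \sqrt{47}\right) = -7576 + 8 \sqrt{47}$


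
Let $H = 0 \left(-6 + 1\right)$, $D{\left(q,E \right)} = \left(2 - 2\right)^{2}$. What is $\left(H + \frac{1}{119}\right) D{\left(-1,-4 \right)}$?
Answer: $0$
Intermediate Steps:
$D{\left(q,E \right)} = 0$ ($D{\left(q,E \right)} = 0^{2} = 0$)
$H = 0$ ($H = 0 \left(-5\right) = 0$)
$\left(H + \frac{1}{119}\right) D{\left(-1,-4 \right)} = \left(0 + \frac{1}{119}\right) 0 = \frac{1}{119} \cdot 0 = 0$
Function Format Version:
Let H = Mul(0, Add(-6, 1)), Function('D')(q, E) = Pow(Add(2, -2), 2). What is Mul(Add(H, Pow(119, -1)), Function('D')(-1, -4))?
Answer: 0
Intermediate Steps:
Function('D')(q, E) = 0 (Function('D')(q, E) = Pow(0, 2) = 0)
H = 0 (H = Mul(0, -5) = 0)
Mul(Add(H, Pow(119, -1)), Function('D')(-1, -4)) = Mul(Add(0, Pow(119, -1)), 0) = Mul(Add(0, Rational(1, 119)), 0) = Mul(Rational(1, 119), 0) = 0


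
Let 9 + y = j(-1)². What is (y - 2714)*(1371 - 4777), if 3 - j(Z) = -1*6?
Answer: 8998652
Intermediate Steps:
j(Z) = 9 (j(Z) = 3 - (-1)*6 = 3 - 1*(-6) = 3 + 6 = 9)
y = 72 (y = -9 + 9² = -9 + 81 = 72)
(y - 2714)*(1371 - 4777) = (72 - 2714)*(1371 - 4777) = -2642*(-3406) = 8998652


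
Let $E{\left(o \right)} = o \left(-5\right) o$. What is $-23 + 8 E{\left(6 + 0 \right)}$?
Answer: $-1463$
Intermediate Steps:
$E{\left(o \right)} = - 5 o^{2}$ ($E{\left(o \right)} = - 5 o o = - 5 o^{2}$)
$-23 + 8 E{\left(6 + 0 \right)} = -23 + 8 \left(- 5 \left(6 + 0\right)^{2}\right) = -23 + 8 \left(- 5 \cdot 6^{2}\right) = -23 + 8 \left(\left(-5\right) 36\right) = -23 + 8 \left(-180\right) = -23 - 1440 = -1463$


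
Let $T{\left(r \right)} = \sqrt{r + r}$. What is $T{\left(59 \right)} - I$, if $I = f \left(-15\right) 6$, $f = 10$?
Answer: $900 + \sqrt{118} \approx 910.86$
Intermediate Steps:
$I = -900$ ($I = 10 \left(-15\right) 6 = \left(-150\right) 6 = -900$)
$T{\left(r \right)} = \sqrt{2} \sqrt{r}$ ($T{\left(r \right)} = \sqrt{2 r} = \sqrt{2} \sqrt{r}$)
$T{\left(59 \right)} - I = \sqrt{2} \sqrt{59} - -900 = \sqrt{118} + 900 = 900 + \sqrt{118}$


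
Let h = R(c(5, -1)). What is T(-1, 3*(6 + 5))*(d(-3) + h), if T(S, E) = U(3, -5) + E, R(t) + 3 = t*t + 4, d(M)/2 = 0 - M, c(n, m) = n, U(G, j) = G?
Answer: 1152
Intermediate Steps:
d(M) = -2*M (d(M) = 2*(0 - M) = 2*(-M) = -2*M)
R(t) = 1 + t² (R(t) = -3 + (t*t + 4) = -3 + (t² + 4) = -3 + (4 + t²) = 1 + t²)
h = 26 (h = 1 + 5² = 1 + 25 = 26)
T(S, E) = 3 + E
T(-1, 3*(6 + 5))*(d(-3) + h) = (3 + 3*(6 + 5))*(-2*(-3) + 26) = (3 + 3*11)*(6 + 26) = (3 + 33)*32 = 36*32 = 1152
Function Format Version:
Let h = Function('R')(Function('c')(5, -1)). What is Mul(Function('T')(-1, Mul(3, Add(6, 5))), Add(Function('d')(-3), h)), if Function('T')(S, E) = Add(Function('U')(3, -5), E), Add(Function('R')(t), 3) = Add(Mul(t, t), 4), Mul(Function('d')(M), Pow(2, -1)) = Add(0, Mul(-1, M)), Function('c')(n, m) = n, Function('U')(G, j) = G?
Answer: 1152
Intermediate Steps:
Function('d')(M) = Mul(-2, M) (Function('d')(M) = Mul(2, Add(0, Mul(-1, M))) = Mul(2, Mul(-1, M)) = Mul(-2, M))
Function('R')(t) = Add(1, Pow(t, 2)) (Function('R')(t) = Add(-3, Add(Mul(t, t), 4)) = Add(-3, Add(Pow(t, 2), 4)) = Add(-3, Add(4, Pow(t, 2))) = Add(1, Pow(t, 2)))
h = 26 (h = Add(1, Pow(5, 2)) = Add(1, 25) = 26)
Function('T')(S, E) = Add(3, E)
Mul(Function('T')(-1, Mul(3, Add(6, 5))), Add(Function('d')(-3), h)) = Mul(Add(3, Mul(3, Add(6, 5))), Add(Mul(-2, -3), 26)) = Mul(Add(3, Mul(3, 11)), Add(6, 26)) = Mul(Add(3, 33), 32) = Mul(36, 32) = 1152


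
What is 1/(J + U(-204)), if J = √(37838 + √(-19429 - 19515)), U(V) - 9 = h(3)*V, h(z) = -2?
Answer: 1/(417 + √2*√(18919 + 2*I*√2434)) ≈ 0.0016353 - 1.36e-6*I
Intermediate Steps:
U(V) = 9 - 2*V
J = √(37838 + 4*I*√2434) (J = √(37838 + √(-38944)) = √(37838 + 4*I*√2434) ≈ 194.52 + 0.5072*I)
1/(J + U(-204)) = 1/(√(37838 + 4*I*√2434) + (9 - 2*(-204))) = 1/(√(37838 + 4*I*√2434) + (9 + 408)) = 1/(√(37838 + 4*I*√2434) + 417) = 1/(417 + √(37838 + 4*I*√2434))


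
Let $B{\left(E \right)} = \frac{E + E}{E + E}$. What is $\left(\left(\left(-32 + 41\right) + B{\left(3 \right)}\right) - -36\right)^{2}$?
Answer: $2116$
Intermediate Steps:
$B{\left(E \right)} = 1$ ($B{\left(E \right)} = \frac{2 E}{2 E} = 2 E \frac{1}{2 E} = 1$)
$\left(\left(\left(-32 + 41\right) + B{\left(3 \right)}\right) - -36\right)^{2} = \left(\left(\left(-32 + 41\right) + 1\right) - -36\right)^{2} = \left(\left(9 + 1\right) + 36\right)^{2} = \left(10 + 36\right)^{2} = 46^{2} = 2116$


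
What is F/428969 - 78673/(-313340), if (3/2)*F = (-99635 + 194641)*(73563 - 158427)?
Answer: -1684187381664903/134413146460 ≈ -12530.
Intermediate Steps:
F = -5375059456 (F = 2*((-99635 + 194641)*(73563 - 158427))/3 = 2*(95006*(-84864))/3 = (⅔)*(-8062589184) = -5375059456)
F/428969 - 78673/(-313340) = -5375059456/428969 - 78673/(-313340) = -5375059456*1/428969 - 78673*(-1/313340) = -5375059456/428969 + 78673/313340 = -1684187381664903/134413146460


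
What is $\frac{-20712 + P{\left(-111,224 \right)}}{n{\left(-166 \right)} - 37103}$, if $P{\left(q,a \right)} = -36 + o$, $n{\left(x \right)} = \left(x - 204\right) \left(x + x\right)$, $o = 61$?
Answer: $- \frac{20687}{85737} \approx -0.24128$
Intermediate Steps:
$n{\left(x \right)} = 2 x \left(-204 + x\right)$ ($n{\left(x \right)} = \left(-204 + x\right) 2 x = 2 x \left(-204 + x\right)$)
$P{\left(q,a \right)} = 25$ ($P{\left(q,a \right)} = -36 + 61 = 25$)
$\frac{-20712 + P{\left(-111,224 \right)}}{n{\left(-166 \right)} - 37103} = \frac{-20712 + 25}{2 \left(-166\right) \left(-204 - 166\right) - 37103} = - \frac{20687}{2 \left(-166\right) \left(-370\right) - 37103} = - \frac{20687}{122840 - 37103} = - \frac{20687}{85737}$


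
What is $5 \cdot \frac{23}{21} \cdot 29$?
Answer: $\frac{3335}{21} \approx 158.81$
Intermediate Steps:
$5 \cdot \frac{23}{21} \cdot 29 = \frac{115}{21} \cdot 29 = \frac{3335}{21}$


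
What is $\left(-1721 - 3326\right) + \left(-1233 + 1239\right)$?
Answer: $-5041$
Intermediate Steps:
$\left(-1721 - 3326\right) + \left(-1233 + 1239\right) = -5047 + 6 = -5041$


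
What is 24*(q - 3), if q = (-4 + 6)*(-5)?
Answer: -312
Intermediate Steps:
q = -10 (q = 2*(-5) = -10)
24*(q - 3) = 24*(-10 - 3) = 24*(-13) = -312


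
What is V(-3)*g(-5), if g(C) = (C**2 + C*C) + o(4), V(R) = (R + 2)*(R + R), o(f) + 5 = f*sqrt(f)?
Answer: 318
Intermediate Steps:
o(f) = -5 + f**(3/2) (o(f) = -5 + f*sqrt(f) = -5 + f**(3/2))
V(R) = 2*R*(2 + R) (V(R) = (2 + R)*(2*R) = 2*R*(2 + R))
g(C) = 3 + 2*C**2 (g(C) = (C**2 + C*C) + (-5 + 4**(3/2)) = (C**2 + C**2) + (-5 + 8) = 2*C**2 + 3 = 3 + 2*C**2)
V(-3)*g(-5) = (2*(-3)*(2 - 3))*(3 + 2*(-5)**2) = (2*(-3)*(-1))*(3 + 2*25) = 6*(3 + 50) = 6*53 = 318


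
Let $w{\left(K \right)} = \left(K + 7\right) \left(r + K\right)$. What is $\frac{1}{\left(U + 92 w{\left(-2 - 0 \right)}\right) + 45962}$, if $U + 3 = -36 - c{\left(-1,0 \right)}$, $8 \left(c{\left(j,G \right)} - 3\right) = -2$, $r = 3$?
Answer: $\frac{4}{185521} \approx 2.1561 \cdot 10^{-5}$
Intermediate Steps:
$c{\left(j,G \right)} = \frac{11}{4}$ ($c{\left(j,G \right)} = 3 + \frac{1}{8} \left(-2\right) = 3 - \frac{1}{4} = \frac{11}{4}$)
$U = - \frac{167}{4}$ ($U = -3 - \frac{155}{4} = - \frac{167}{4} \approx -41.75$)
$w{\left(K \right)} = \left(3 + K\right) \left(7 + K\right)$ ($w{\left(K \right)} = \left(K + 7\right) \left(3 + K\right) = \left(7 + K\right) \left(3 + K\right) = \left(3 + K\right) \left(7 + K\right)$)
$\frac{1}{\left(U + 92 w{\left(-2 - 0 \right)}\right) + 45962} = \frac{1}{\left(- \frac{167}{4} + 92 \left(21 + \left(-2 - 0\right)^{2} + 10 \left(-2 - 0\right)\right)\right) + 45962} = \frac{1}{\left(- \frac{167}{4} + 92 \left(21 + \left(-2 + 0\right)^{2} + 10 \left(-2 + 0\right)\right)\right) + 45962} = \frac{1}{\left(- \frac{167}{4} + 92 \left(21 + \left(-2\right)^{2} + 10 \left(-2\right)\right)\right) + 45962} = \frac{1}{\left(- \frac{167}{4} + 92 \left(21 + 4 - 20\right)\right) + 45962} = \frac{1}{\left(- \frac{167}{4} + 92 \cdot 5\right) + 45962} = \frac{1}{\left(- \frac{167}{4} + 460\right) + 45962} = \frac{1}{\frac{1673}{4} + 45962} = \frac{1}{\frac{185521}{4}} = \frac{4}{185521}$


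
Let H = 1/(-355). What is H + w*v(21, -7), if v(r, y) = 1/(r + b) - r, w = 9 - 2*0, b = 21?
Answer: -938279/4970 ≈ -188.79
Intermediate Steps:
w = 9 (w = 9 + 0 = 9)
H = -1/355 ≈ -0.0028169
v(r, y) = 1/(21 + r) - r (v(r, y) = 1/(r + 21) - r = 1/(21 + r) - r)
H + w*v(21, -7) = -1/355 + 9*((1 - 1*21² - 21*21)/(21 + 21)) = -1/355 + 9*((1 - 1*441 - 441)/42) = -1/355 + 9*((1 - 441 - 441)/42) = -1/355 + 9*((1/42)*(-881)) = -1/355 + 9*(-881/42) = -1/355 - 2643/14 = -938279/4970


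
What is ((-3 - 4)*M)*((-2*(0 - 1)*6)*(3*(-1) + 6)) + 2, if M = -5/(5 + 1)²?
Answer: 37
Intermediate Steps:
M = -5/36 (M = -5/(6²) = -5/36 ≈ -0.13889)
((-3 - 4)*M)*((-2*(0 - 1)*6)*(3*(-1) + 6)) + 2 = ((-3 - 4)*(-5/36))*((-2*(0 - 1)*6)*(3*(-1) + 6)) + 2 = (-7*(-5/36))*((-(-2)*6)*(-3 + 6)) + 2 = 35*(-2*(-6)*3)/36 + 2 = 35*(12*3)/36 + 2 = (35/36)*36 + 2 = 35 + 2 = 37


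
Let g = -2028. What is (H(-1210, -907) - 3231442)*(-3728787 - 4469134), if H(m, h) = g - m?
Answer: 26497812131460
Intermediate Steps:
H(m, h) = -2028 - m
(H(-1210, -907) - 3231442)*(-3728787 - 4469134) = ((-2028 - 1*(-1210)) - 3231442)*(-3728787 - 4469134) = ((-2028 + 1210) - 3231442)*(-8197921) = (-818 - 3231442)*(-8197921) = -3232260*(-8197921) = 26497812131460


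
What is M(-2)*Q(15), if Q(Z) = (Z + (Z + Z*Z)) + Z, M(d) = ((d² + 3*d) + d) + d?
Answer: -1620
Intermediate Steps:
M(d) = d² + 5*d (M(d) = (d² + 4*d) + d = d² + 5*d)
Q(Z) = Z² + 3*Z (Q(Z) = (Z + (Z + Z²)) + Z = (Z² + 2*Z) + Z = Z² + 3*Z)
M(-2)*Q(15) = (-2*(5 - 2))*(15*(3 + 15)) = (-2*3)*(15*18) = -6*270 = -1620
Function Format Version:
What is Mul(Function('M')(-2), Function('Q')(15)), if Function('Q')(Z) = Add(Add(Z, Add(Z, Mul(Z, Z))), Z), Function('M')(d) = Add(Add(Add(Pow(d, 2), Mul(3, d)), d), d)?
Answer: -1620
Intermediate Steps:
Function('M')(d) = Add(Pow(d, 2), Mul(5, d)) (Function('M')(d) = Add(Add(Pow(d, 2), Mul(4, d)), d) = Add(Pow(d, 2), Mul(5, d)))
Function('Q')(Z) = Add(Pow(Z, 2), Mul(3, Z)) (Function('Q')(Z) = Add(Add(Z, Add(Z, Pow(Z, 2))), Z) = Add(Add(Pow(Z, 2), Mul(2, Z)), Z) = Add(Pow(Z, 2), Mul(3, Z)))
Mul(Function('M')(-2), Function('Q')(15)) = Mul(Mul(-2, Add(5, -2)), Mul(15, Add(3, 15))) = Mul(Mul(-2, 3), Mul(15, 18)) = Mul(-6, 270) = -1620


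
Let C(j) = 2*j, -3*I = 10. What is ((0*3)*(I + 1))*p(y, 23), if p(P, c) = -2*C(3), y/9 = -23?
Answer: 0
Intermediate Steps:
I = -10/3 (I = -⅓*10 = -10/3 ≈ -3.3333)
y = -207 (y = 9*(-23) = -207)
p(P, c) = -12 (p(P, c) = -4*3 = -2*6 = -12)
((0*3)*(I + 1))*p(y, 23) = ((0*3)*(-10/3 + 1))*(-12) = (0*(-7/3))*(-12) = 0*(-12) = 0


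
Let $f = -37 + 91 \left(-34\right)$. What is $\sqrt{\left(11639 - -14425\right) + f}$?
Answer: $\sqrt{22933} \approx 151.44$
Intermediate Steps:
$f = -3131$ ($f = -37 - 3094 = -3131$)
$\sqrt{\left(11639 - -14425\right) + f} = \sqrt{\left(11639 - -14425\right) - 3131} = \sqrt{\left(11639 + 14425\right) - 3131} = \sqrt{26064 - 3131} = \sqrt{22933}$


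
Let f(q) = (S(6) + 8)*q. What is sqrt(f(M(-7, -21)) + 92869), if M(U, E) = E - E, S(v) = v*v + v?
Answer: sqrt(92869) ≈ 304.74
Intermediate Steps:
S(v) = v + v**2 (S(v) = v**2 + v = v + v**2)
M(U, E) = 0
f(q) = 50*q (f(q) = (6*(1 + 6) + 8)*q = (6*7 + 8)*q = (42 + 8)*q = 50*q)
sqrt(f(M(-7, -21)) + 92869) = sqrt(50*0 + 92869) = sqrt(0 + 92869) = sqrt(92869)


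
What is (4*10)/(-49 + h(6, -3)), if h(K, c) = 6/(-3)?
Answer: -40/51 ≈ -0.78431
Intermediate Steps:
h(K, c) = -2 (h(K, c) = 6*(-⅓) = -2)
(4*10)/(-49 + h(6, -3)) = (4*10)/(-49 - 2) = 40/(-51) = -1/51*40 = -40/51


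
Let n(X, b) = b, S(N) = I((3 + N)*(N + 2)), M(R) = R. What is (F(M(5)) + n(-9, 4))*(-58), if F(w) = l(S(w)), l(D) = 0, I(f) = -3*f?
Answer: -232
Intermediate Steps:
S(N) = -3*(2 + N)*(3 + N) (S(N) = -3*(3 + N)*(N + 2) = -3*(3 + N)*(2 + N) = -3*(2 + N)*(3 + N))
F(w) = 0
(F(M(5)) + n(-9, 4))*(-58) = (0 + 4)*(-58) = 4*(-58) = -232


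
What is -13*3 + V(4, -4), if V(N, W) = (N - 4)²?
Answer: -39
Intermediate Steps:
V(N, W) = (-4 + N)²
-13*3 + V(4, -4) = -13*3 + (-4 + 4)² = -39 + 0² = -39 + 0 = -39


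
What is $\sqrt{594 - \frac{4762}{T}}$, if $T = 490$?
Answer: $\frac{\sqrt{715745}}{35} \approx 24.172$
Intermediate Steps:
$\sqrt{594 - \frac{4762}{T}} = \sqrt{594 - \frac{4762}{490}} = \sqrt{594 - \frac{2381}{245}} = \sqrt{\frac{143149}{245}} = \frac{\sqrt{715745}}{35}$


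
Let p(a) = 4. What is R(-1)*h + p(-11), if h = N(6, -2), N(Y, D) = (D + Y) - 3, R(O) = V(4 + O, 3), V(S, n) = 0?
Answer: 4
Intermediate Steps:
R(O) = 0
N(Y, D) = -3 + D + Y
h = 1 (h = -3 - 2 + 6 = 1)
R(-1)*h + p(-11) = 0*1 + 4 = 0 + 4 = 4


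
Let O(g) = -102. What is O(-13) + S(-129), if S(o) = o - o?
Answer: -102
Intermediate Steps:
S(o) = 0
O(-13) + S(-129) = -102 + 0 = -102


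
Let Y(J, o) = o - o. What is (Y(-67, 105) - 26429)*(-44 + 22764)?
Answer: -600466880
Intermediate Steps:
Y(J, o) = 0
(Y(-67, 105) - 26429)*(-44 + 22764) = (0 - 26429)*(-44 + 22764) = -26429*22720 = -600466880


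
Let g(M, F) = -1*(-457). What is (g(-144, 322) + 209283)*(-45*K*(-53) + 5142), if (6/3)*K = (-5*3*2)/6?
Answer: -172091670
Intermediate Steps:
g(M, F) = 457
K = -5/2 (K = ((-5*3*2)/6)/2 = (-15*2*(⅙))/2 = (-30*⅙)/2 = (½)*(-5) = -5/2 ≈ -2.5000)
(g(-144, 322) + 209283)*(-45*K*(-53) + 5142) = (457 + 209283)*(-45*(-5/2)*(-53) + 5142) = 209740*((225/2)*(-53) + 5142) = 209740*(-11925/2 + 5142) = 209740*(-1641/2) = -172091670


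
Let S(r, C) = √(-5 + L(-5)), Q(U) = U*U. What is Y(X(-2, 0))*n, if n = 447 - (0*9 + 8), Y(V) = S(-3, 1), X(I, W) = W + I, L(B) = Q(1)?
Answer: 878*I ≈ 878.0*I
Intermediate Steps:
Q(U) = U²
L(B) = 1 (L(B) = 1² = 1)
X(I, W) = I + W
S(r, C) = 2*I (S(r, C) = √(-5 + 1) = √(-4) = 2*I)
Y(V) = 2*I
n = 439 (n = 447 - (0 + 8) = 447 - 1*8 = 447 - 8 = 439)
Y(X(-2, 0))*n = (2*I)*439 = 878*I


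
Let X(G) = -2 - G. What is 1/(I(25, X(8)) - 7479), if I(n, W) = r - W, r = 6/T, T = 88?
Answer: -44/328633 ≈ -0.00013389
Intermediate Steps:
r = 3/44 (r = 6/88 = 6*(1/88) = 3/44 ≈ 0.068182)
I(n, W) = 3/44 - W
1/(I(25, X(8)) - 7479) = 1/((3/44 - (-2 - 1*8)) - 7479) = 1/((3/44 - (-2 - 8)) - 7479) = 1/((3/44 - 1*(-10)) - 7479) = 1/((3/44 + 10) - 7479) = 1/(443/44 - 7479) = 1/(-328633/44) = -44/328633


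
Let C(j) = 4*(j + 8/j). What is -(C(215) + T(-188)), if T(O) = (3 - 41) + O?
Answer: -136342/215 ≈ -634.15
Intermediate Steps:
T(O) = -38 + O
C(j) = 4*j + 32/j
-(C(215) + T(-188)) = -((4*215 + 32/215) + (-38 - 188)) = -((860 + 32*(1/215)) - 226) = -((860 + 32/215) - 226) = -(184932/215 - 226) = -1*136342/215 = -136342/215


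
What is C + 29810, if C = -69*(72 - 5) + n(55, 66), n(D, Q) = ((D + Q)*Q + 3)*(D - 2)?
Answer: 448604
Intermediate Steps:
n(D, Q) = (-2 + D)*(3 + Q*(D + Q)) (n(D, Q) = (Q*(D + Q) + 3)*(-2 + D) = (3 + Q*(D + Q))*(-2 + D) = (-2 + D)*(3 + Q*(D + Q)))
C = 418794 (C = -69*(72 - 5) + (-6 - 2*66² + 3*55 + 55*66² + 66*55² - 2*55*66) = -69*67 + (-6 - 2*4356 + 165 + 55*4356 + 66*3025 - 7260) = -4623 + (-6 - 8712 + 165 + 239580 + 199650 - 7260) = -4623 + 423417 = 418794)
C + 29810 = 418794 + 29810 = 448604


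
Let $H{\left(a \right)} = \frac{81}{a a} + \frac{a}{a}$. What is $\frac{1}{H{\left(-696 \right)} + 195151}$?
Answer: $\frac{53824}{10503861257} \approx 5.1242 \cdot 10^{-6}$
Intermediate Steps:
$H{\left(a \right)} = 1 + \frac{81}{a^{2}}$ ($H{\left(a \right)} = \frac{81}{a^{2}} + 1 = 1 + \frac{81}{a^{2}}$)
$\frac{1}{H{\left(-696 \right)} + 195151} = \frac{1}{\left(1 + \frac{81}{484416}\right) + 195151} = \frac{1}{\left(1 + 81 \cdot \frac{1}{484416}\right) + 195151} = \frac{1}{\left(1 + \frac{9}{53824}\right) + 195151} = \frac{1}{\frac{53833}{53824} + 195151} = \frac{1}{\frac{10503861257}{53824}} = \frac{53824}{10503861257}$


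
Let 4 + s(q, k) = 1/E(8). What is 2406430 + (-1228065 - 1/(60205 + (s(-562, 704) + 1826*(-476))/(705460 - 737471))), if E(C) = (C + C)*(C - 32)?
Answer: 872446258089535741/740387111041 ≈ 1.1784e+6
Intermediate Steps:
E(C) = 2*C*(-32 + C) (E(C) = (2*C)*(-32 + C) = 2*C*(-32 + C))
s(q, k) = -1537/384 (s(q, k) = -4 + 1/(2*8*(-32 + 8)) = -4 + 1/(2*8*(-24)) = -4 + 1/(-384) = -4 - 1/384 = -1537/384)
2406430 + (-1228065 - 1/(60205 + (s(-562, 704) + 1826*(-476))/(705460 - 737471))) = 2406430 + (-1228065 - 1/(60205 + (-1537/384 + 1826*(-476))/(705460 - 737471))) = 2406430 + (-1228065 - 1/(60205 + (-1537/384 - 869176)/(-32011))) = 2406430 + (-1228065 - 1/(60205 - 333765121/384*(-1/32011))) = 2406430 + (-1228065 - 1/(60205 + 333765121/12292224)) = 2406430 + (-1228065 - 1/740387111041/12292224) = 2406430 + (-1228065 - 1*12292224/740387111041) = 2406430 + (-1228065 - 12292224/740387111041) = 2406430 - 909243497532857889/740387111041 = 872446258089535741/740387111041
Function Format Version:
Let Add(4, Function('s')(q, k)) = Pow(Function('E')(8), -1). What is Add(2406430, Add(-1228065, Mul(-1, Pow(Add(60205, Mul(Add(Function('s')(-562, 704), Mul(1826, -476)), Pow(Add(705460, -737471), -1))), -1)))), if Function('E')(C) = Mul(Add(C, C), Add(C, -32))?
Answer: Rational(872446258089535741, 740387111041) ≈ 1.1784e+6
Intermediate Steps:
Function('E')(C) = Mul(2, C, Add(-32, C)) (Function('E')(C) = Mul(Mul(2, C), Add(-32, C)) = Mul(2, C, Add(-32, C)))
Function('s')(q, k) = Rational(-1537, 384) (Function('s')(q, k) = Add(-4, Pow(Mul(2, 8, Add(-32, 8)), -1)) = Add(-4, Pow(Mul(2, 8, -24), -1)) = Add(-4, Pow(-384, -1)) = Add(-4, Rational(-1, 384)) = Rational(-1537, 384))
Add(2406430, Add(-1228065, Mul(-1, Pow(Add(60205, Mul(Add(Function('s')(-562, 704), Mul(1826, -476)), Pow(Add(705460, -737471), -1))), -1)))) = Add(2406430, Add(-1228065, Mul(-1, Pow(Add(60205, Mul(Add(Rational(-1537, 384), Mul(1826, -476)), Pow(Add(705460, -737471), -1))), -1)))) = Add(2406430, Add(-1228065, Mul(-1, Pow(Add(60205, Mul(Add(Rational(-1537, 384), -869176), Pow(-32011, -1))), -1)))) = Add(2406430, Add(-1228065, Mul(-1, Pow(Add(60205, Mul(Rational(-333765121, 384), Rational(-1, 32011))), -1)))) = Add(2406430, Add(-1228065, Mul(-1, Pow(Add(60205, Rational(333765121, 12292224)), -1)))) = Add(2406430, Add(-1228065, Mul(-1, Pow(Rational(740387111041, 12292224), -1)))) = Add(2406430, Add(-1228065, Mul(-1, Rational(12292224, 740387111041)))) = Add(2406430, Add(-1228065, Rational(-12292224, 740387111041))) = Add(2406430, Rational(-909243497532857889, 740387111041)) = Rational(872446258089535741, 740387111041)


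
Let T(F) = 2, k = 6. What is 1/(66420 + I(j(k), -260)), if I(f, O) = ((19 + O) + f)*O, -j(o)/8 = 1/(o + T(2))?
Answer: 1/129340 ≈ 7.7316e-6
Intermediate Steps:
j(o) = -8/(2 + o) (j(o) = -8/(o + 2) = -8/(2 + o))
I(f, O) = O*(19 + O + f) (I(f, O) = (19 + O + f)*O = O*(19 + O + f))
1/(66420 + I(j(k), -260)) = 1/(66420 - 260*(19 - 260 - 8/(2 + 6))) = 1/(66420 - 260*(19 - 260 - 8/8)) = 1/(66420 - 260*(19 - 260 - 8*⅛)) = 1/(66420 - 260*(19 - 260 - 1)) = 1/(66420 - 260*(-242)) = 1/(66420 + 62920) = 1/129340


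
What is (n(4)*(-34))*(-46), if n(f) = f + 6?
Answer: 15640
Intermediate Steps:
n(f) = 6 + f
(n(4)*(-34))*(-46) = ((6 + 4)*(-34))*(-46) = (10*(-34))*(-46) = -340*(-46) = 15640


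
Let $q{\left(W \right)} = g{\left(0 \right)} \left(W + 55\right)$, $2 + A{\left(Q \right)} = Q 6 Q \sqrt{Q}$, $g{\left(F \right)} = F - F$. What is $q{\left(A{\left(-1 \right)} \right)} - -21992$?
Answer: $21992$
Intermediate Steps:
$g{\left(F \right)} = 0$
$A{\left(Q \right)} = -2 + 6 Q^{\frac{5}{2}}$ ($A{\left(Q \right)} = -2 + Q 6 Q \sqrt{Q} = -2 + 6 Q Q \sqrt{Q} = -2 + 6 Q^{2} \sqrt{Q} = -2 + 6 Q^{\frac{5}{2}}$)
$q{\left(W \right)} = 0$ ($q{\left(W \right)} = 0 \left(W + 55\right) = 0 \left(55 + W\right) = 0$)
$q{\left(A{\left(-1 \right)} \right)} - -21992 = 0 - -21992 = 0 + 21992 = 21992$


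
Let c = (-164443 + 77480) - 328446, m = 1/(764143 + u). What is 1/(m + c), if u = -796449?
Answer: -32306/13420203155 ≈ -2.4073e-6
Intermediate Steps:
m = -1/32306 (m = 1/(764143 - 796449) = 1/(-32306) = -1/32306 ≈ -3.0954e-5)
c = -415409 (c = -86963 - 328446 = -415409)
1/(m + c) = 1/(-1/32306 - 415409) = 1/(-13420203155/32306) = -32306/13420203155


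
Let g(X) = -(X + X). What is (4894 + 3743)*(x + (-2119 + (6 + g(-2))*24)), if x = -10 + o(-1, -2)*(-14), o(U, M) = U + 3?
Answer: -16557129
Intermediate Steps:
o(U, M) = 3 + U
g(X) = -2*X
x = -38 (x = -10 + (3 - 1)*(-14) = -10 + 2*(-14) = -10 - 28 = -38)
(4894 + 3743)*(x + (-2119 + (6 + g(-2))*24)) = (4894 + 3743)*(-38 + (-2119 + (6 - 2*(-2))*24)) = 8637*(-38 + (-2119 + (6 + 4)*24)) = 8637*(-38 + (-2119 + 10*24)) = 8637*(-38 + (-2119 + 240)) = 8637*(-38 - 1879) = 8637*(-1917) = -16557129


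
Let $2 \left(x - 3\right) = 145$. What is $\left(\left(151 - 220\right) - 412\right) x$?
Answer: $- \frac{72631}{2} \approx -36316.0$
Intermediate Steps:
$x = \frac{151}{2}$ ($x = 3 + \frac{1}{2} \cdot 145 = 3 + \frac{145}{2} = \frac{151}{2} \approx 75.5$)
$\left(\left(151 - 220\right) - 412\right) x = \left(\left(151 - 220\right) - 412\right) \frac{151}{2} = \left(-69 - 412\right) \frac{151}{2} = \left(-481\right) \frac{151}{2} = - \frac{72631}{2}$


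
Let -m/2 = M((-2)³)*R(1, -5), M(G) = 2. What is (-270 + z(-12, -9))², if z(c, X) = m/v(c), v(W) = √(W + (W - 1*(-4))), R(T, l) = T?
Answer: 364496/5 - 216*I*√5 ≈ 72899.0 - 482.99*I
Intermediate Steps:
v(W) = √(4 + 2*W) (v(W) = √(W + (W + 4)) = √(W + (4 + W)) = √(4 + 2*W))
m = -4 ≈ -4.0000
z(c, X) = -4/√(4 + 2*c)
(-270 + z(-12, -9))² = (-270 - 2*√2/√(2 - 12))² = (-270 - 2*√2/√(-10))² = (-270 - 2*√2*(-I*√10/10))² = (-270 + 2*I*√5/5)²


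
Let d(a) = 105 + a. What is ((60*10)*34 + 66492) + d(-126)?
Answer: 86871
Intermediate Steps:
((60*10)*34 + 66492) + d(-126) = ((60*10)*34 + 66492) + (105 - 126) = (600*34 + 66492) - 21 = (20400 + 66492) - 21 = 86892 - 21 = 86871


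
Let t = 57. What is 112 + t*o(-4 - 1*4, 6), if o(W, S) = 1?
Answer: 169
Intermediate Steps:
112 + t*o(-4 - 1*4, 6) = 112 + 57*1 = 112 + 57 = 169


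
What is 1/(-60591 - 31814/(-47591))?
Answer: -47591/2883554467 ≈ -1.6504e-5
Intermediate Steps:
1/(-60591 - 31814/(-47591)) = 1/(-60591 - 31814*(-1/47591)) = 1/(-60591 + 31814/47591) = 1/(-2883554467/47591) = -47591/2883554467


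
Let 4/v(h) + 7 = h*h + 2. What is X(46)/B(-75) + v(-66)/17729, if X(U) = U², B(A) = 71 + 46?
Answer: 163225868432/9025248843 ≈ 18.085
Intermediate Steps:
B(A) = 117
v(h) = 4/(-5 + h²) (v(h) = 4/(-7 + (h*h + 2)) = 4/(-7 + (h² + 2)) = 4/(-7 + (2 + h²)) = 4/(-5 + h²))
X(46)/B(-75) + v(-66)/17729 = 46²/117 + (4/(-5 + (-66)²))/17729 = 2116*(1/117) + (4/(-5 + 4356))*(1/17729) = 2116/117 + (4/4351)*(1/17729) = 2116/117 + 4/77138879 = 163225868432/9025248843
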